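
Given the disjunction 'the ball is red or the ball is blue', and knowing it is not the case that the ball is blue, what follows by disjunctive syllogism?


Disjunctive syllogism: P ∨ Q, ¬P ⊢ Q
Disjunction: the ball is red ∨ the ball is blue
We know it is not the case that the ball is blue.
By disjunctive syllogism, the other disjunct must be true.

The ball is red


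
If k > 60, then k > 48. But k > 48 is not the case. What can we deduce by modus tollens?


Modus tollens: P → Q, ¬Q ⊢ ¬P
P: k > 60
Q: k > 48
We have P → Q and Q is false.
By modus tollens, P must be false.

It is not the case that k > 60


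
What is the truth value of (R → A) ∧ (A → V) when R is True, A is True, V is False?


R = True, A = True, V = False
Step 1: R → A is false only when R=True and A=False. Result: True
Step 2: A → V is false only when A=True and V=False. Result: False
Step 3: True ∧ False = False

False


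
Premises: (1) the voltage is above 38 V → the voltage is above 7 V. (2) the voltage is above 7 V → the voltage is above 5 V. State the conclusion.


Hypothetical syllogism: P → Q, Q → R ⊢ P → R
Premise 1: the voltage is above 38 V → the voltage is above 7 V
Premise 2: the voltage is above 7 V → the voltage is above 5 V
Chain the implications: the middle term (the voltage is above 7 V) links the two.
Conclusion: If the voltage is above 38 V, then the voltage is above 5 V.

If the voltage is above 38 V, then the voltage is above 5 V.


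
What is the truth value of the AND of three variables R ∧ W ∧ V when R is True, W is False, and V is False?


R = True, W = False, V = False
Step 1: R ∧ W = True AND False = False
Step 2: (False) ∧ V = (False) AND False = False
AND is true only when ALL operands are true.

False


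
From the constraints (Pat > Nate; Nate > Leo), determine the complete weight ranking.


Constraints: Pat > Nate; Nate > Leo
Method: at each step, the next-highest is the one remaining person who never appears on the smaller side of a constraint between remaining people.
  Step 1: remaining {Nate, Pat, Leo}; on the smaller side: {Nate, Leo} → Pat is next (Pat > Nate).
  Step 2: remaining {Nate, Leo}; on the smaller side: {Leo} → Nate is next (Nate > Leo).
  Step 3: only Leo remains → lowest.
Final ranking (highest to lowest):

Pat > Nate > Leo


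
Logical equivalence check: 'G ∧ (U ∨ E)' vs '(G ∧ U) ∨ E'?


Expression 1: G ∧ (U ∨ E)
Expression 2: (G ∧ U) ∨ E
Truth table (G U E | Expr1 Expr2):
  T T T |   T     T
  T T F |   T     T
  T F T |   T     T
  T F F |   F     F
  F T T |   F     T   ← differ
  F T F |   F     F
  F F T |   F     T   ← differ
  F F F |   F     F
Counterexample: G=F, U=T, E=T gives Expr1 = F but Expr2 = T, so the expressions are NOT logically equivalent.

No


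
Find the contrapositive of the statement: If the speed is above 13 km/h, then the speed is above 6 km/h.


Original: If the speed is above 13 km/h, then the speed is above 6 km/h
Contrapositive: If ¬Q, then ¬P
Negate Q: not (the speed is above 6 km/h)
Negate P: not (the speed is above 13 km/h)

If not (the speed is above 6 km/h), then not (the speed is above 13 km/h).


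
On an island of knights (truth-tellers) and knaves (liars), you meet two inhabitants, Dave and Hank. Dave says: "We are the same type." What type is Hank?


Dave says: "We are the same type."
Case 1: Dave is a Knight (truth-teller)
  Statement is true → they ARE the same → Hank is also a Knight
Case 2: Dave is a Knave (liar)
  Statement is false → they are NOT the same → Hank is a Knight
In both cases, Hank is a Knight.

Knight


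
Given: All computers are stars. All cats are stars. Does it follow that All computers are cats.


Premise 1: All computers are stars.
Premise 2: All cats are stars.
Conclusion: All computers are cats.
Fallacy: undistributed middle. stars is predicate in both.
Counterexample: computers and cats could be disjoint subsets of stars.

Invalid


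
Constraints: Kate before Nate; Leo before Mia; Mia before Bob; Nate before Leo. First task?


Constraints: Kate before Nate; Leo before Mia; Mia before Bob; Nate before Leo
The first task can have nothing scheduled before it, so it must never appear on the right of a 'before'.
Tasks appearing after some 'before': Nate, Mia, Bob, Leo.
The only task not in that list is Kate → it is first.

Kate


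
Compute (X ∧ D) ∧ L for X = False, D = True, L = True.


X = False, D = True, L = True
Step 1: X ∧ D = False AND True = False
Step 2: False ∧ L = False AND True = False
AND is true only when ALL operands are true.

False


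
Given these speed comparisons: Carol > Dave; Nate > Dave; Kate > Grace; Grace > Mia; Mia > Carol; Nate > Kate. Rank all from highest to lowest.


Constraints: Carol > Dave; Nate > Dave; Kate > Grace; Grace > Mia; Mia > Carol; Nate > Kate
Method: at each step, the next-highest is the one remaining person who never appears on the smaller side of a constraint between remaining people.
  Step 1: remaining {Mia, Carol, Dave, Kate, Nate, Grace}; on the smaller side: {Mia, Carol, Dave, Kate, Grace} → Nate is next (Nate > Dave; Nate > Kate).
  Step 2: remaining {Mia, Carol, Dave, Kate, Grace}; on the smaller side: {Mia, Carol, Dave, Grace} → Kate is next (Kate > Grace).
  Step 3: remaining {Mia, Carol, Dave, Grace}; on the smaller side: {Mia, Carol, Dave} → Grace is next (Grace > Mia).
  Step 4: remaining {Mia, Carol, Dave}; on the smaller side: {Carol, Dave} → Mia is next (Mia > Carol).
  Step 5: remaining {Carol, Dave}; on the smaller side: {Dave} → Carol is next (Carol > Dave).
  Step 6: only Dave remains → lowest.
Final ranking (highest to lowest):

Nate > Kate > Grace > Mia > Carol > Dave


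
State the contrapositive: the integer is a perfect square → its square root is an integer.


Original: If the integer is a perfect square, then its square root is an integer
Contrapositive: If ¬Q, then ¬P
Negate Q: not (its square root is an integer)
Negate P: not (the integer is a perfect square)

If not (its square root is an integer), then not (the integer is a perfect square).


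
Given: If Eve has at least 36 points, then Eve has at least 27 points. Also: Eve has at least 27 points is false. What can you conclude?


Modus tollens: P → Q, ¬Q ⊢ ¬P
P: Eve has at least 36 points
Q: Eve has at least 27 points
We have P → Q and Q is false.
By modus tollens, P must be false.

It is not the case that Eve has at least 36 points


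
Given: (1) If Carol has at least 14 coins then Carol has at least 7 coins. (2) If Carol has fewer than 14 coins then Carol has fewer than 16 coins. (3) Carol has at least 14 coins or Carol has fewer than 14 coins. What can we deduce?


Constructive dilemma: (P → Q) ∧ (R → S), P ∨ R ⊢ Q ∨ S
Premise 1: Carol has at least 14 coins → Carol has at least 7 coins
Premise 2: Carol has fewer than 14 coins → Carol has fewer than 16 coins
Premise 3: Carol has at least 14 coins ∨ Carol has fewer than 14 coins
Case 1: Assuming Carol has at least 14 coins, then by Premise 1, Carol has at least 7 coins.
Case 2: Assuming Carol has fewer than 14 coins, then by Premise 2, Carol has fewer than 16 coins.
Since one of Carol has at least 14 coins or Carol has fewer than 14 coins must hold, we get Carol has at least 7 coins or Carol has fewer than 16 coins.

Carol has at least 7 coins or Carol has fewer than 16 coins.


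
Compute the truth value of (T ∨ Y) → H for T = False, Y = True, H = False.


T = False, Y = True, H = False
Step 1: T ∨ Y = False OR True = True
Step 2: (True) → H: false only when antecedent=True and H=False.
Result: False

False


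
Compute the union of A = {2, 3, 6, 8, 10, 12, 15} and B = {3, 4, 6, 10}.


A = {2, 3, 6, 8, 10, 12, 15}
B = {3, 4, 6, 10}
Operation: union
All elements combined: 2, 3, 4, 6, 8, 10, 12, 15

{2, 3, 4, 6, 8, 10, 12, 15}


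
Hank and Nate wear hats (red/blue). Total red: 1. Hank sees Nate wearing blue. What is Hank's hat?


Total red = 1, Nate = blue
Red accounted for: 0
Remaining for Hank: 1
Hank's hat is red.

red


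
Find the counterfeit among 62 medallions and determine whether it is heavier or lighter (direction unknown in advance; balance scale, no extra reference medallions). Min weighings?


Let n = 62. 124 possibilities (n medallions × lighter/heavier); each weighing has 3 outcomes.
Bound for k weighings: say the first weighing puts j medallions on each pan. If it tips, the 2j weighed medallions remain suspects (each with a known direction) and k-1 weighings give 3^(k-1) outcomes; 3^(k-1) is odd, so 2j ≤ 3^(k-1) - 1. If it balances, the n - 2j unweighed medallions remain with direction unknown: 2(n - 2j) ≤ 3^(k-1) - 1 by the same parity argument. Adding, n ≤ (3^(k-1) - 1) + (3^(k-1) - 1)/2 = (3^k - 3)/2, and the classical three-group strategy achieves this (3 medallions in 2 weighings, 12 in 3, 39 in 4, 120 in 5).
So we need the smallest k with (3^k - 3)/2 ≥ 62.
k = 4: (3^4 - 3)/2 = 39 < 62 ✗
k = 5: (3^5 - 3)/2 = 120 ≥ 62 ✓

5


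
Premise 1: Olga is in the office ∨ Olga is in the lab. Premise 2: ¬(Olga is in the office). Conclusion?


Disjunctive syllogism: P ∨ Q, ¬P ⊢ Q
Disjunction: Olga is in the office ∨ Olga is in the lab
We know it is not the case that Olga is in the office.
By disjunctive syllogism, the other disjunct must be true.

Olga is in the lab


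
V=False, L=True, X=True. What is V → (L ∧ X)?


V = False, L = True, X = True
Expression: V → (L ∧ X)
Step 1: L ∧ X = True AND True = True
Step 2: V → (True) = False → True = True

True


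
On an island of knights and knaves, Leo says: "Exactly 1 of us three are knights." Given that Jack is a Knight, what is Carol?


Leo claims exactly 1 knights among Leo, Jack, Carol.
Given: Jack is a Knight.

Case 1: Leo is a Knight (tells truth)
  Then exactly 1 of the three are knights.
  Counting Leo, Jack: 2 knight(s) so far. Need -1 more → impossible.
Case 2: Leo is a Knave (lies)
  Then the count is NOT 1.
  If Carol = Knave, count = 1 = 1 → claim would be true, contradicts lie.
  If Carol = Knight, count = 2 ≠ 1 → lie confirmed ✓

Carol is a Knight.

Knight


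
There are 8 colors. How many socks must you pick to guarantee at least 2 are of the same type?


Pigeonhole: to guarantee k in one of n categories, need (k-1)×n + 1.
k = 2, n = 8
Minimum = (2-1) × 8 + 1 = 1 × 8 + 1

9


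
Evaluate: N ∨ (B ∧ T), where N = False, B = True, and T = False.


N = False, B = True, T = False
Step 1: B ∧ T = True AND False = False
Step 2: N ∨ False = False OR False = False
AND evaluated first (higher precedence); then OR applied.

False


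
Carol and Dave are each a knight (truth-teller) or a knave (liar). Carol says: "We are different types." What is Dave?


Carol says: "We are different types."
Case 1: Carol is a Knight (truth-teller)
  Statement is true → they ARE different → Dave is a Knave
Case 2: Carol is a Knave (liar)
  Statement is false → they are NOT different → Dave is a Knave
In both cases, Dave is a Knave.

Knave


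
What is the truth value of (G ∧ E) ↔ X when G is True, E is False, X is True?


G = True, E = False, X = True
Step 1: G ∧ E = True AND False = False
Step 2: (False) ↔ X: true when both sides have same truth value.
Result: False ↔ True = False

False


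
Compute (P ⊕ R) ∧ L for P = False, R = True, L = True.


P = False, R = True, L = True
Step 1: P ⊕ R = False XOR True = True
Step 2: True ∧ L = True AND True = True
XOR true when exactly one of P,R is true; then AND with L.

True


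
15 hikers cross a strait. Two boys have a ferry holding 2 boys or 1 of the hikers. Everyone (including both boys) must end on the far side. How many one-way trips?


Per crossing of one of the hikers: boys→, one←, one of the hikers→, one← = 4 trips
15 × 4 = 60, + 1 final boys→ = 61
Minimum trips = 61

61


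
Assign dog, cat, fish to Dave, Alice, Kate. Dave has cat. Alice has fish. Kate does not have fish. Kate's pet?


From clues:
  Alice → fish
  Dave → cat
By elimination, Kate gets the remaining.

dog


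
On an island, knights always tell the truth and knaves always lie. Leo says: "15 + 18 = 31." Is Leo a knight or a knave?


Statement: "15 + 18 = 31."
Actual: 15 + 18 = 33
Claimed: 31
Statement is FALSE → Leo lies → Knave

Knave


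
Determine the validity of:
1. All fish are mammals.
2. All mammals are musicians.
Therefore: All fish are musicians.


Premise 1: All fish are mammals.
Premise 2: All mammals are musicians.
Conclusion: All fish are musicians.
Barbara syllogism (AAA-1): All A are B, All B are C → All A are C.
Middle term (mammals) distributed in premise 2.

Valid


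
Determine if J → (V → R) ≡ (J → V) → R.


Expression 1: J → (V → R)
Expression 2: (J → V) → R
Truth table (J V R | Expr1 Expr2):
  T T T |   T     T
  T T F |   F     F
  T F T |   T     T
  T F F |   T     T
  F T T |   T     T
  F T F |   T     F   ← differ
  F F T |   T     T
  F F F |   T     F   ← differ
Counterexample: J=F, V=T, R=F gives Expr1 = T but Expr2 = F, so the expressions are NOT logically equivalent.

No


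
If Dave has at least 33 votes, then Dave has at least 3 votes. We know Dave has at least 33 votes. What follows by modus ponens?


Modus ponens: P → Q, P ⊢ Q
P: Dave has at least 33 votes
Q: Dave has at least 3 votes
We have P → Q and P is true.
By modus ponens, Q must be true.

Dave has at least 3 votes


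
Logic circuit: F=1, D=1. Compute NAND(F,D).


F AND D = 1
NOT(1) = 0

0


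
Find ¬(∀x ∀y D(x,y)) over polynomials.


Original: ∀x ∀y D(x,y)
Rule: ¬∀→∃, ¬∃→∀, negate predicate.
Negation: ∃x ∃y ¬D(x,y)

∃x ∃y ¬D(x,y)


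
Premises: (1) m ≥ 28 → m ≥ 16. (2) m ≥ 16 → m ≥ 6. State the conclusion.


Hypothetical syllogism: P → Q, Q → R ⊢ P → R
Premise 1: m ≥ 28 → m ≥ 16
Premise 2: m ≥ 16 → m ≥ 6
Chain the implications: the middle term (m ≥ 16) links the two.
Conclusion: If m ≥ 28, then m ≥ 6.

If m ≥ 28, then m ≥ 6.


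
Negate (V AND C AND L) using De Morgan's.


De Morgan's law: ¬(P ∧ Q ∧ R) ≡ ¬P ∨ ¬Q ∨ ¬R
¬(V ∧ C ∧ L) = ¬V ∨ ¬C ∨ ¬L

¬V ∨ ¬C ∨ ¬L


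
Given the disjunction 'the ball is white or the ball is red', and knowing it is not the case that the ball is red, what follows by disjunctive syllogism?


Disjunctive syllogism: P ∨ Q, ¬P ⊢ Q
Disjunction: the ball is white ∨ the ball is red
We know it is not the case that the ball is red.
By disjunctive syllogism, the other disjunct must be true.

The ball is white


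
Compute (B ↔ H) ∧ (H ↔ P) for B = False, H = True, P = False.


B = False, H = True, P = False
Step 1: B ↔ H is true when B and H have the same value. Result: False
Step 2: H ↔ P is true when H and P have the same value. Result: False
Step 3: False ∧ False = False

False


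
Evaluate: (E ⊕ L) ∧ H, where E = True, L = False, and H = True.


E = True, L = False, H = True
Step 1: E ⊕ L = True XOR False = True
Step 2: True ∧ H = True AND True = True
XOR true when exactly one of E,L is true; then AND with H.

True


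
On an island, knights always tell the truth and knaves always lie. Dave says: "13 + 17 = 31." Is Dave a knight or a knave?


Statement: "13 + 17 = 31."
Actual: 13 + 17 = 30
Claimed: 31
Statement is FALSE → Dave lies → Knave

Knave


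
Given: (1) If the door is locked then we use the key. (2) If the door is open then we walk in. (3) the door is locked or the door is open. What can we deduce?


Constructive dilemma: (P → Q) ∧ (R → S), P ∨ R ⊢ Q ∨ S
Premise 1: the door is locked → we use the key
Premise 2: the door is open → we walk in
Premise 3: the door is locked ∨ the door is open
Case 1: Assuming the door is locked, then by Premise 1, we use the key.
Case 2: Assuming the door is open, then by Premise 2, we walk in.
Since one of the door is locked or the door is open must hold, we get we use the key or we walk in.

We use the key or we walk in.


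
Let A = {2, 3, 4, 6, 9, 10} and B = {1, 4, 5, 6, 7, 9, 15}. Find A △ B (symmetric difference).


A = {2, 3, 4, 6, 9, 10}
B = {1, 4, 5, 6, 7, 9, 15}
Operation: symmetric difference
In A only: [2, 3, 10], in B only: [1, 5, 7, 15]

{1, 2, 3, 5, 7, 10, 15}


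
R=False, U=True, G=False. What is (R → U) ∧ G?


R = False, U = True, G = False
Expression: (R → U) ∧ G
Step 1: R → U = False → True (false only if R=True, U=False) = True
Step 2: (True) ∧ G = True AND False = False

False


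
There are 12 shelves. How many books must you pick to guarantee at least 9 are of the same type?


Pigeonhole: to guarantee k in one of n categories, need (k-1)×n + 1.
k = 9, n = 12
Minimum = (9-1) × 12 + 1 = 8 × 12 + 1

97


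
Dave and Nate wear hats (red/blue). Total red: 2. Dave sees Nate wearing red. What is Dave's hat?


Total red = 2, Nate = red
Red accounted for: 1
Remaining for Dave: 1
Dave's hat is red.

red


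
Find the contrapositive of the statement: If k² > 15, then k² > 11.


Original: If k² > 15, then k² > 11
Contrapositive: If ¬Q, then ¬P
Negate Q: not (k² > 11)
Negate P: not (k² > 15)

If not (k² > 11), then not (k² > 15).


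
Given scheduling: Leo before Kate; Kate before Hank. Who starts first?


Constraints: Leo before Kate; Kate before Hank
The first task can have nothing scheduled before it, so it must never appear on the right of a 'before'.
Tasks appearing after some 'before': Kate, Hank.
The only task not in that list is Leo → it is first.

Leo


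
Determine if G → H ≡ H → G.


Expression 1: G → H
Expression 2: H → G
Truth table (G H | Expr1 Expr2):
  T T |   T     T
  T F |   F     T   ← differ
  F T |   T     F   ← differ
  F F |   T     T
Counterexample: G=T, H=F gives Expr1 = F but Expr2 = T, so the expressions are NOT logically equivalent.

No


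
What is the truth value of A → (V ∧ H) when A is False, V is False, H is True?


A = False, V = False, H = True
Step 1: V ∧ H = False AND True = False
Step 2: A → (False): false only when A=True and consequent=False.
Result: True

True


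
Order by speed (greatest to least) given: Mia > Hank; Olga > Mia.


Constraints: Mia > Hank; Olga > Mia
Method: at each step, the next-highest is the one remaining person who never appears on the smaller side of a constraint between remaining people.
  Step 1: remaining {Hank, Olga, Mia}; on the smaller side: {Hank, Mia} → Olga is next (Olga > Mia).
  Step 2: remaining {Hank, Mia}; on the smaller side: {Hank} → Mia is next (Mia > Hank).
  Step 3: only Hank remains → lowest.
Final ranking (highest to lowest):

Olga > Mia > Hank


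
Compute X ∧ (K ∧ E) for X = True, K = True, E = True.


X = True, K = True, E = True
Step 1: K ∧ E = True AND True = True
Step 2: X ∧ True = True AND True = True
AND is true only when ALL operands are true.

True


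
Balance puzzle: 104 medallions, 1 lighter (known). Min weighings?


Each weighing has 3 outcomes (left heavy / balance / right heavy), so k weighings distinguish at most 3^k cases; splitting into three near-equal groups achieves this.
Need 3^k ≥ 104: 3^4 = 81 < 104 ≤ 3^5 = 243
k = ⌈log₃(104)⌉ = 5

5


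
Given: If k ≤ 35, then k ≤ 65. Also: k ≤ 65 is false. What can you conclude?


Modus tollens: P → Q, ¬Q ⊢ ¬P
P: k ≤ 35
Q: k ≤ 65
We have P → Q and Q is false.
By modus tollens, P must be false.

It is not the case that k ≤ 35


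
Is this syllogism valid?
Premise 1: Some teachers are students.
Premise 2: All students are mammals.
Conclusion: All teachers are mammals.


Premise 1: Some teachers are students.
Premise 2: All students are mammals.
Conclusion: All teachers are mammals.
Fallacy: illicit minor. The minor term (teachers) is distributed in the conclusion ('All teachers ...') but undistributed in its premise ('Some teachers are students' doesn't cover all teachers).
Only 'Some teachers are mammals' follows, not 'All'.

Invalid


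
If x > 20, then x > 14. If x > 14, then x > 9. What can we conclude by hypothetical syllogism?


Hypothetical syllogism: P → Q, Q → R ⊢ P → R
Premise 1: x > 20 → x > 14
Premise 2: x > 14 → x > 9
Chain the implications: the middle term (x > 14) links the two.
Conclusion: If x > 20, then x > 9.

If x > 20, then x > 9.


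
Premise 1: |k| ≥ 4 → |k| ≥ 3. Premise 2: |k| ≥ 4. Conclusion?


Modus ponens: P → Q, P ⊢ Q
P: |k| ≥ 4
Q: |k| ≥ 3
We have P → Q and P is true.
By modus ponens, Q must be true.

|k| ≥ 3


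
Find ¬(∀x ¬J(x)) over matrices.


Original: ∀x ¬J(x)
Rule: ¬∀→∃, ¬∃→∀, negate predicate.
Negation: ∃x J(x)

∃x J(x)


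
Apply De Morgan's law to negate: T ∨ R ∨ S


De Morgan's law: ¬(P ∨ Q ∨ R) ≡ ¬P ∧ ¬Q ∧ ¬R
¬(T ∨ R ∨ S) = ¬T ∧ ¬R ∧ ¬S

¬T ∧ ¬R ∧ ¬S


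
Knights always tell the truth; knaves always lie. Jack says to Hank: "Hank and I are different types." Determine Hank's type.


Jack says: "Hank and I are different types."
Case 1: Jack is a Knight (truth-teller)
  Statement is true → they ARE different → Hank is a Knave
Case 2: Jack is a Knave (liar)
  Statement is false → they are NOT different → Hank is a Knave
In both cases, Hank is a Knave.

Knave


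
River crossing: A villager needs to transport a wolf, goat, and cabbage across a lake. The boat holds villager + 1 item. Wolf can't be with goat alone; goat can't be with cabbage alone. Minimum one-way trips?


1. villager+goat → 2. villager ← 3. villager+wolf → 4. villager+goat ← 5. villager+cabbage → 6. villager ← 7. villager+goat →
Minimum trips = 7

7


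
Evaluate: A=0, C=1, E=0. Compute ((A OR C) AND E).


A OR C = 0|1 = 1
1 AND 0 = 0

0


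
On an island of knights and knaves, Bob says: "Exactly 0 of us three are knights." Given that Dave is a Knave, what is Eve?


Bob claims exactly 0 knights among Bob, Dave, Eve.
Given: Dave is a Knave.

Case 1: Bob is a Knight (tells truth)
  Then exactly 0 of the three are knights.
  Counting Bob, Dave: 1 knight(s) so far. Need -1 more → impossible.
Case 2: Bob is a Knave (lies)
  Then the count is NOT 0.
  If Eve = Knave, count = 0 = 0 → claim would be true, contradicts lie.
  If Eve = Knight, count = 1 ≠ 0 → lie confirmed ✓

Eve is a Knight.

Knight


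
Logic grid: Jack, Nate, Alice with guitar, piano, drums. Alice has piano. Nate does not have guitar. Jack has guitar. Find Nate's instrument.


From clues:
  Alice → piano
  Jack → guitar
By elimination, Nate gets the remaining.

drums


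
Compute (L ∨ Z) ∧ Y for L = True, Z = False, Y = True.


L = True, Z = False, Y = True
Step 1: L ∨ Z = True OR False = True
Step 2: True ∧ Y = True AND True = True
OR is true when at least one operand is true; AND requires both.

True


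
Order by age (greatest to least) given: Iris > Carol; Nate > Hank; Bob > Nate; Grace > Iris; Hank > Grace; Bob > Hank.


Constraints: Iris > Carol; Nate > Hank; Bob > Nate; Grace > Iris; Hank > Grace; Bob > Hank
Method: at each step, the next-highest is the one remaining person who never appears on the smaller side of a constraint between remaining people.
  Step 1: remaining {Iris, Hank, Nate, Bob, Grace, Carol}; on the smaller side: {Iris, Hank, Nate, Grace, Carol} → Bob is next (Bob > Nate; Bob > Hank).
  Step 2: remaining {Iris, Hank, Nate, Grace, Carol}; on the smaller side: {Iris, Hank, Grace, Carol} → Nate is next (Nate > Hank).
  Step 3: remaining {Iris, Hank, Grace, Carol}; on the smaller side: {Iris, Grace, Carol} → Hank is next (Hank > Grace).
  Step 4: remaining {Iris, Grace, Carol}; on the smaller side: {Iris, Carol} → Grace is next (Grace > Iris).
  Step 5: remaining {Iris, Carol}; on the smaller side: {Carol} → Iris is next (Iris > Carol).
  Step 6: only Carol remains → lowest.
Final ranking (highest to lowest):

Bob > Nate > Hank > Grace > Iris > Carol


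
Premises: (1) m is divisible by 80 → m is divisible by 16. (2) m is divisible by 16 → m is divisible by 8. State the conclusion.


Hypothetical syllogism: P → Q, Q → R ⊢ P → R
Premise 1: m is divisible by 80 → m is divisible by 16
Premise 2: m is divisible by 16 → m is divisible by 8
Chain the implications: the middle term (m is divisible by 16) links the two.
Conclusion: If m is divisible by 80, then m is divisible by 8.

If m is divisible by 80, then m is divisible by 8.


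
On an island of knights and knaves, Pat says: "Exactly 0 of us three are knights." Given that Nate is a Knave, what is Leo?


Pat claims exactly 0 knights among Pat, Nate, Leo.
Given: Nate is a Knave.

Case 1: Pat is a Knight (tells truth)
  Then exactly 0 of the three are knights.
  Counting Pat, Nate: 1 knight(s) so far. Need -1 more → impossible.
Case 2: Pat is a Knave (lies)
  Then the count is NOT 0.
  If Leo = Knave, count = 0 = 0 → claim would be true, contradicts lie.
  If Leo = Knight, count = 1 ≠ 0 → lie confirmed ✓

Leo is a Knight.

Knight


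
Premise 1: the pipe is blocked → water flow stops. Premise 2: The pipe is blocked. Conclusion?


Modus ponens: P → Q, P ⊢ Q
P: the pipe is blocked
Q: water flow stops
We have P → Q and P is true.
By modus ponens, Q must be true.

Water flow stops


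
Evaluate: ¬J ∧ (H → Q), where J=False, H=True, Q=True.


J = False, H = True, Q = True
Expression: ¬J ∧ (H → Q)
Step 1: ¬J = NOT False = True
Step 2: H → Q = True → True (false only if H=True, Q=False) = True
Step 3: (True) ∧ (True) = True AND True = True

True


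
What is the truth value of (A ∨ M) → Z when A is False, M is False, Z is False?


A = False, M = False, Z = False
Step 1: A ∨ M = False OR False = False
Step 2: (False) → Z: false only when antecedent=True and Z=False.
Result: True

True


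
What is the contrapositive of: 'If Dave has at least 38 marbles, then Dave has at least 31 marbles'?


Original: If Dave has at least 38 marbles, then Dave has at least 31 marbles
Contrapositive: If ¬Q, then ¬P
Negate Q: not (Dave has at least 31 marbles)
Negate P: not (Dave has at least 38 marbles)

If not (Dave has at least 31 marbles), then not (Dave has at least 38 marbles).


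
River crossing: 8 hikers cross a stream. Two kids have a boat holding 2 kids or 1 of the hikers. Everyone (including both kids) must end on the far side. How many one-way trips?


Per crossing of one of the hikers: kids→, one←, one of the hikers→, one← = 4 trips
8 × 4 = 32, + 1 final kids→ = 33
Minimum trips = 33

33


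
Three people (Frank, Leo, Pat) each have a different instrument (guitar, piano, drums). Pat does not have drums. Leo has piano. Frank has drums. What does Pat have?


From clues:
  Leo → piano
  Frank → drums
By elimination, Pat gets the remaining.

guitar


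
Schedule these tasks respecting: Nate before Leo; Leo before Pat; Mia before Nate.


Constraints: Nate before Leo; Leo before Pat; Mia before Nate
Method: repeatedly schedule the remaining task that has no remaining task required before it.
  Step 1: remaining {Mia, Leo, Pat, Nate}; every task except Mia still has a predecessor pending → schedule Mia.
  Step 2: remaining {Leo, Pat, Nate}; every task except Nate still has a predecessor pending → schedule Nate.
  Step 3: remaining {Leo, Pat}; every task except Leo still has a predecessor pending → schedule Leo.
  Step 4: only Pat remains → schedule Pat.
Resulting order:

Mia → Nate → Leo → Pat


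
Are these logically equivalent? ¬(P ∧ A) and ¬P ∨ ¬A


Expression 1: ¬(P ∧ A)
Expression 2: ¬P ∨ ¬A
Truth table (P A | Expr1 Expr2):
  T T |   F     F
  T F |   T     T
  F T |   T     T
  F F |   T     T
All 4 rows agree, so the expressions are logically equivalent.

Yes


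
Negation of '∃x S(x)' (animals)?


Original: ∃x S(x)
Rule: ¬∀→∃, ¬∃→∀, negate predicate.
Negation: ∀x ¬S(x)

∀x ¬S(x)


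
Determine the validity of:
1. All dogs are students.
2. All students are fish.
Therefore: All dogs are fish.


Premise 1: All dogs are students.
Premise 2: All students are fish.
Conclusion: All dogs are fish.
Barbara syllogism (AAA-1): All A are B, All B are C → All A are C.
Middle term (students) distributed in premise 2.

Valid


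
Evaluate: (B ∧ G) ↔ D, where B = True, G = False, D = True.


B = True, G = False, D = True
Step 1: B ∧ G = True AND False = False
Step 2: (False) ↔ D: true when both sides have same truth value.
Result: False ↔ True = False

False


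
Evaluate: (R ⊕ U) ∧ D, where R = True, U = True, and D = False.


R = True, U = True, D = False
Step 1: R ⊕ U = True XOR True = False
Step 2: False ∧ D = False AND False = False
XOR true when exactly one of R,U is true; then AND with D.

False


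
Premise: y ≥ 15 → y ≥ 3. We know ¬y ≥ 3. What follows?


Modus tollens: P → Q, ¬Q ⊢ ¬P
P: y ≥ 15
Q: y ≥ 3
We have P → Q and Q is false.
By modus tollens, P must be false.

It is not the case that y ≥ 15


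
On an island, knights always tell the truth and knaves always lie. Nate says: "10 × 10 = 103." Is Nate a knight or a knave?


Statement: "10 × 10 = 103."
Actual: 10 × 10 = 100
Claimed: 103
Statement is FALSE → Nate lies → Knave

Knave


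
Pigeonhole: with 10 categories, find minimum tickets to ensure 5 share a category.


Pigeonhole: to guarantee k in one of n categories, need (k-1)×n + 1.
k = 5, n = 10
Minimum = (5-1) × 10 + 1 = 4 × 10 + 1

41


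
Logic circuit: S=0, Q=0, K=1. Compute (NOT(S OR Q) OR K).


S OR Q = 0
NOT(0) = 1
1 OR 1 = 1

1


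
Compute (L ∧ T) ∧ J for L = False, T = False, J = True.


L = False, T = False, J = True
Step 1: L ∧ T = False AND False = False
Step 2: False ∧ J = False AND True = False
AND is true only when ALL operands are true.

False


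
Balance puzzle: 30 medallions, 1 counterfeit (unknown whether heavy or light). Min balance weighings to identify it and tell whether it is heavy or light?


Let n = 30. 60 possibilities (n medallions × lighter/heavier); each weighing has 3 outcomes.
Bound for k weighings: say the first weighing puts j medallions on each pan. If it tips, the 2j weighed medallions remain suspects (each with a known direction) and k-1 weighings give 3^(k-1) outcomes; 3^(k-1) is odd, so 2j ≤ 3^(k-1) - 1. If it balances, the n - 2j unweighed medallions remain with direction unknown: 2(n - 2j) ≤ 3^(k-1) - 1 by the same parity argument. Adding, n ≤ (3^(k-1) - 1) + (3^(k-1) - 1)/2 = (3^k - 3)/2, and the classical three-group strategy achieves this (3 medallions in 2 weighings, 12 in 3, 39 in 4, 120 in 5).
So we need the smallest k with (3^k - 3)/2 ≥ 30.
k = 3: (3^3 - 3)/2 = 12 < 30 ✗
k = 4: (3^4 - 3)/2 = 39 ≥ 30 ✓

4


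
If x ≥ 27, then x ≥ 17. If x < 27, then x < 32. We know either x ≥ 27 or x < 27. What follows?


Constructive dilemma: (P → Q) ∧ (R → S), P ∨ R ⊢ Q ∨ S
Premise 1: x ≥ 27 → x ≥ 17
Premise 2: x < 27 → x < 32
Premise 3: x ≥ 27 ∨ x < 27
Case 1: Assuming x ≥ 27, then by Premise 1, x ≥ 17.
Case 2: Assuming x < 27, then by Premise 2, x < 32.
Since one of x ≥ 27 or x < 27 must hold, we get x ≥ 17 or x < 32.

x ≥ 17 or x < 32.


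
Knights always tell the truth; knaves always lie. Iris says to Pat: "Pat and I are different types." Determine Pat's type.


Iris says: "Pat and I are different types."
Case 1: Iris is a Knight (truth-teller)
  Statement is true → they ARE different → Pat is a Knave
Case 2: Iris is a Knave (liar)
  Statement is false → they are NOT different → Pat is a Knave
In both cases, Pat is a Knave.

Knave


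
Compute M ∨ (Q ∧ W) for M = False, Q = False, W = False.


M = False, Q = False, W = False
Step 1: Q ∧ W = False AND False = False
Step 2: M ∨ False = False OR False = False
AND evaluated first (higher precedence); then OR applied.

False


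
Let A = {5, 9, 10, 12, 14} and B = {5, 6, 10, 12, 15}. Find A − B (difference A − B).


A = {5, 9, 10, 12, 14}
B = {5, 6, 10, 12, 15}
Operation: difference A − B
In A but not B: 9, 14

{9, 14}


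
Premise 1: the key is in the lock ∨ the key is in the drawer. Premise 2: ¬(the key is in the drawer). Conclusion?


Disjunctive syllogism: P ∨ Q, ¬P ⊢ Q
Disjunction: the key is in the lock ∨ the key is in the drawer
We know it is not the case that the key is in the drawer.
By disjunctive syllogism, the other disjunct must be true.

The key is in the lock


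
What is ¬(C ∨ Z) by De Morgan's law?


De Morgan's law: ¬(P ∨ Q) ≡ ¬P ∧ ¬Q
¬(C ∨ Z) = ¬C ∧ ¬Z

¬C ∧ ¬Z


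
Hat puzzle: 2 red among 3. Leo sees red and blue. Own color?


Total red = 2, seen red = 1
Own red = 2 - 1 = 1
Leo's hat is red.

red


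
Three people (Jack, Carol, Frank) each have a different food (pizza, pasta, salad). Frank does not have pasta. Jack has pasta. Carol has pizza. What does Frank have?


From clues:
  Jack → pasta
  Carol → pizza
By elimination, Frank gets the remaining.

salad


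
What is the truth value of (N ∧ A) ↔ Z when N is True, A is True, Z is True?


N = True, A = True, Z = True
Step 1: N ∧ A = True AND True = True
Step 2: (True) ↔ Z: true when both sides have same truth value.
Result: True ↔ True = True

True


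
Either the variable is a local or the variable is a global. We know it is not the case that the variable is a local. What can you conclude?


Disjunctive syllogism: P ∨ Q, ¬P ⊢ Q
Disjunction: the variable is a local ∨ the variable is a global
We know it is not the case that the variable is a local.
By disjunctive syllogism, the other disjunct must be true.

The variable is a global


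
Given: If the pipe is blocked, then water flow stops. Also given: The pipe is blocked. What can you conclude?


Modus ponens: P → Q, P ⊢ Q
P: the pipe is blocked
Q: water flow stops
We have P → Q and P is true.
By modus ponens, Q must be true.

Water flow stops


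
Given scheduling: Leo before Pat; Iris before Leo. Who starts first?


Constraints: Leo before Pat; Iris before Leo
The first task can have nothing scheduled before it, so it must never appear on the right of a 'before'.
Tasks appearing after some 'before': Pat, Leo.
The only task not in that list is Iris → it is first.

Iris


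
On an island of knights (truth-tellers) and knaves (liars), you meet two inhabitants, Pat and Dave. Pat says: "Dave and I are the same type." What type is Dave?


Pat says: "Dave and I are the same type."
Case 1: Pat is a Knight (truth-teller)
  Statement is true → they ARE the same → Dave is also a Knight
Case 2: Pat is a Knave (liar)
  Statement is false → they are NOT the same → Dave is a Knight
In both cases, Dave is a Knight.

Knight


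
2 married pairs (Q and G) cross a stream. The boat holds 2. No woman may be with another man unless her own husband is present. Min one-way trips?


Label couples Q and G.
1. WQ+WG → (far: WQ,WG; near: HQ,HG)
2. WQ ←   (far: WG; near: HQ,HG,WQ)
3. HQ+HG → (far: HQ,HG,WG; near: WQ)
4. HQ ←   (far: HG,WG; near: HQ,WQ)  — HQ returns, since WQ is alone on near bank
5. HQ+WQ → (far: all four; near: empty)
Every state respects the constraint.
Minimum trips = 5

5


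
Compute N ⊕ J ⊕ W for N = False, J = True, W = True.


N = False, J = True, W = True
Step 1: N ⊕ J = False XOR True = True
Step 2: True ⊕ W = True XOR True = False
XOR is true when an odd number of operands are true.

False


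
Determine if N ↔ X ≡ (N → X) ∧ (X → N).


Expression 1: N ↔ X
Expression 2: (N → X) ∧ (X → N)
Truth table (N X | Expr1 Expr2):
  T T |   T     T
  T F |   F     F
  F T |   F     F
  F F |   T     T
All 4 rows agree, so the expressions are logically equivalent.

Yes


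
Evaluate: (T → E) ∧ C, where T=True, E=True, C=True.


T = True, E = True, C = True
Expression: (T → E) ∧ C
Step 1: T → E = True → True (false only if T=True, E=False) = True
Step 2: (True) ∧ C = True AND True = True

True


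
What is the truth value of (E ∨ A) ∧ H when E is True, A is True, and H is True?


E = True, A = True, H = True
Step 1: E ∨ A = True OR True = True
Step 2: True ∧ H = True AND True = True
OR is true when at least one operand is true; AND requires both.

True


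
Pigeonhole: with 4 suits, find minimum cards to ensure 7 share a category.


Pigeonhole: to guarantee k in one of n categories, need (k-1)×n + 1.
k = 7, n = 4
Minimum = (7-1) × 4 + 1 = 6 × 4 + 1

25


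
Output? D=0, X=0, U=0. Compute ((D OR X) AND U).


D OR X = 0|0 = 0
0 AND 0 = 0

0


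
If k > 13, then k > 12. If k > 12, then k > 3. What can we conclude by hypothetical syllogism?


Hypothetical syllogism: P → Q, Q → R ⊢ P → R
Premise 1: k > 13 → k > 12
Premise 2: k > 12 → k > 3
Chain the implications: the middle term (k > 12) links the two.
Conclusion: If k > 13, then k > 3.

If k > 13, then k > 3.


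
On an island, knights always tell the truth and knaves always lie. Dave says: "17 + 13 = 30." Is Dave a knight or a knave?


Statement: "17 + 13 = 30."
Actual: 17 + 13 = 30
Claimed: 30
Statement is TRUE → Dave tells the truth → Knight

Knight


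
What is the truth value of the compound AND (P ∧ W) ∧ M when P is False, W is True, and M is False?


P = False, W = True, M = False
Step 1: P ∧ W = False AND True = False
Step 2: False ∧ M = False AND False = False
AND is true only when ALL operands are true.

False


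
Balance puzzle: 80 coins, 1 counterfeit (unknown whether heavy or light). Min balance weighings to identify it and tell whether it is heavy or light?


Let n = 80. 160 possibilities (n coins × lighter/heavier); each weighing has 3 outcomes.
Bound for k weighings: say the first weighing puts j coins on each pan. If it tips, the 2j weighed coins remain suspects (each with a known direction) and k-1 weighings give 3^(k-1) outcomes; 3^(k-1) is odd, so 2j ≤ 3^(k-1) - 1. If it balances, the n - 2j unweighed coins remain with direction unknown: 2(n - 2j) ≤ 3^(k-1) - 1 by the same parity argument. Adding, n ≤ (3^(k-1) - 1) + (3^(k-1) - 1)/2 = (3^k - 3)/2, and the classical three-group strategy achieves this (3 coins in 2 weighings, 12 in 3, 39 in 4, 120 in 5).
So we need the smallest k with (3^k - 3)/2 ≥ 80.
k = 4: (3^4 - 3)/2 = 39 < 80 ✗
k = 5: (3^5 - 3)/2 = 120 ≥ 80 ✓

5


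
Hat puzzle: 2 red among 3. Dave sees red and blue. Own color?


Total red = 2, seen red = 1
Own red = 2 - 1 = 1
Dave's hat is red.

red


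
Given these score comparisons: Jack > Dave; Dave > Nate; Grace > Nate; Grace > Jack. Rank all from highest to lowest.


Constraints: Jack > Dave; Dave > Nate; Grace > Nate; Grace > Jack
Method: at each step, the next-highest is the one remaining person who never appears on the smaller side of a constraint between remaining people.
  Step 1: remaining {Grace, Jack, Dave, Nate}; on the smaller side: {Jack, Dave, Nate} → Grace is next (Grace > Nate; Grace > Jack).
  Step 2: remaining {Jack, Dave, Nate}; on the smaller side: {Dave, Nate} → Jack is next (Jack > Dave).
  Step 3: remaining {Dave, Nate}; on the smaller side: {Nate} → Dave is next (Dave > Nate).
  Step 4: only Nate remains → lowest.
Final ranking (highest to lowest):

Grace > Jack > Dave > Nate


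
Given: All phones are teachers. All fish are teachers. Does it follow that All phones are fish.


Premise 1: All phones are teachers.
Premise 2: All fish are teachers.
Conclusion: All phones are fish.
Fallacy: undistributed middle. teachers is predicate in both.
Counterexample: phones and fish could be disjoint subsets of teachers.

Invalid
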